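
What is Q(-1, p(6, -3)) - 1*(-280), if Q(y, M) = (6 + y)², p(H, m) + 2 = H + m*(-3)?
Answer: 305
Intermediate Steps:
p(H, m) = -2 + H - 3*m (p(H, m) = -2 + (H + m*(-3)) = -2 + (H - 3*m) = -2 + H - 3*m)
Q(-1, p(6, -3)) - 1*(-280) = (6 - 1)² - 1*(-280) = 5² + 280 = 25 + 280 = 305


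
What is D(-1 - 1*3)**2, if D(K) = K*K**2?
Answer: 4096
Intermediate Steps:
D(K) = K**3
D(-1 - 1*3)**2 = ((-1 - 1*3)**3)**2 = ((-1 - 3)**3)**2 = ((-4)**3)**2 = (-64)**2 = 4096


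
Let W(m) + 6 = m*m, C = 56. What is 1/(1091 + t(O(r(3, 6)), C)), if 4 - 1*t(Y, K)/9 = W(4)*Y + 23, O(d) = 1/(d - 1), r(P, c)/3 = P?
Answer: 4/3635 ≈ 0.0011004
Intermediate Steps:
r(P, c) = 3*P
O(d) = 1/(-1 + d)
W(m) = -6 + m² (W(m) = -6 + m*m = -6 + m²)
t(Y, K) = -171 - 90*Y (t(Y, K) = 36 - 9*((-6 + 4²)*Y + 23) = 36 - 9*((-6 + 16)*Y + 23) = 36 - 9*(10*Y + 23) = 36 - 9*(23 + 10*Y) = 36 + (-207 - 90*Y) = -171 - 90*Y)
1/(1091 + t(O(r(3, 6)), C)) = 1/(1091 + (-171 - 90/(-1 + 3*3))) = 1/(1091 + (-171 - 90/(-1 + 9))) = 1/(1091 + (-171 - 90/8)) = 1/(1091 + (-171 - 90*⅛)) = 1/(1091 + (-171 - 45/4)) = 1/(1091 - 729/4) = 1/(3635/4) = 4/3635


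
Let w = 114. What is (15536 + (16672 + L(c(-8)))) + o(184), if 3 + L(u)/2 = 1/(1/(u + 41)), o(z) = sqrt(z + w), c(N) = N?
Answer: 32268 + sqrt(298) ≈ 32285.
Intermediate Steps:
o(z) = sqrt(114 + z) (o(z) = sqrt(z + 114) = sqrt(114 + z))
L(u) = 76 + 2*u (L(u) = -6 + 2/(1/(u + 41)) = -6 + 2/(1/(41 + u)) = -6 + 2*(41 + u) = -6 + (82 + 2*u) = 76 + 2*u)
(15536 + (16672 + L(c(-8)))) + o(184) = (15536 + (16672 + (76 + 2*(-8)))) + sqrt(114 + 184) = (15536 + (16672 + (76 - 16))) + sqrt(298) = (15536 + (16672 + 60)) + sqrt(298) = (15536 + 16732) + sqrt(298) = 32268 + sqrt(298)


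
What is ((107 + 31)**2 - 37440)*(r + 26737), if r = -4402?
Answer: -410874660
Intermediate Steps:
((107 + 31)**2 - 37440)*(r + 26737) = ((107 + 31)**2 - 37440)*(-4402 + 26737) = (138**2 - 37440)*22335 = (19044 - 37440)*22335 = -18396*22335 = -410874660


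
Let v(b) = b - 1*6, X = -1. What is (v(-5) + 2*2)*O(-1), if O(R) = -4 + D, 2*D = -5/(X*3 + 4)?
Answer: 91/2 ≈ 45.500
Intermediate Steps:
v(b) = -6 + b (v(b) = b - 6 = -6 + b)
D = -5/2 (D = (-5/(-1*3 + 4))/2 = (-5/(-3 + 4))/2 = (-5/1)/2 = (-5*1)/2 = (½)*(-5) = -5/2 ≈ -2.5000)
O(R) = -13/2 (O(R) = -4 - 5/2 = -13/2)
(v(-5) + 2*2)*O(-1) = ((-6 - 5) + 2*2)*(-13/2) = (-11 + 4)*(-13/2) = -7*(-13/2) = 91/2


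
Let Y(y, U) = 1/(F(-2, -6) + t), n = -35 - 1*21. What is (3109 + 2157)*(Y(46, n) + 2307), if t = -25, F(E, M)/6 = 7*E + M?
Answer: 1761550724/145 ≈ 1.2149e+7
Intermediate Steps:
n = -56 (n = -35 - 21 = -56)
F(E, M) = 6*M + 42*E (F(E, M) = 6*(7*E + M) = 6*(M + 7*E) = 6*M + 42*E)
Y(y, U) = -1/145 (Y(y, U) = 1/((6*(-6) + 42*(-2)) - 25) = 1/((-36 - 84) - 25) = 1/(-120 - 25) = 1/(-145) = -1/145)
(3109 + 2157)*(Y(46, n) + 2307) = (3109 + 2157)*(-1/145 + 2307) = 5266*(334514/145) = 1761550724/145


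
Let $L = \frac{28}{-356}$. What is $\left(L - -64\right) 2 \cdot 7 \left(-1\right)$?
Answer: $- \frac{79646}{89} \approx -894.9$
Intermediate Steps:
$L = - \frac{7}{89}$ ($L = 28 \left(- \frac{1}{356}\right) = - \frac{7}{89} \approx -0.078652$)
$\left(L - -64\right) 2 \cdot 7 \left(-1\right) = \left(- \frac{7}{89} - -64\right) 2 \cdot 7 \left(-1\right) = \left(- \frac{7}{89} + 64\right) 14 \left(-1\right) = \frac{5689}{89} \left(-14\right) = - \frac{79646}{89}$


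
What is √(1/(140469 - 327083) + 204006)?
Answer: √7104465087707362/186614 ≈ 451.67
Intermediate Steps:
√(1/(140469 - 327083) + 204006) = √(1/(-186614) + 204006) = √(-1/186614 + 204006) = √(38070375683/186614) = √7104465087707362/186614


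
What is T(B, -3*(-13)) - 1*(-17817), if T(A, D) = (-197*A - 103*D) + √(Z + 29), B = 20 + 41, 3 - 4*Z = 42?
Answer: 1783 + √77/2 ≈ 1787.4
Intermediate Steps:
Z = -39/4 (Z = ¾ - ¼*42 = ¾ - 21/2 = -39/4 ≈ -9.7500)
B = 61
T(A, D) = √77/2 - 197*A - 103*D (T(A, D) = (-197*A - 103*D) + √(-39/4 + 29) = (-197*A - 103*D) + √(77/4) = (-197*A - 103*D) + √77/2 = √77/2 - 197*A - 103*D)
T(B, -3*(-13)) - 1*(-17817) = (√77/2 - 197*61 - (-309)*(-13)) - 1*(-17817) = (√77/2 - 12017 - 103*39) + 17817 = (√77/2 - 12017 - 4017) + 17817 = (-16034 + √77/2) + 17817 = 1783 + √77/2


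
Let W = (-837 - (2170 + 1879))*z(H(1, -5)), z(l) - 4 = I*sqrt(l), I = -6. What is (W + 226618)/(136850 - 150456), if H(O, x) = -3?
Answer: -103537/6803 - 14658*I*sqrt(3)/6803 ≈ -15.219 - 3.7319*I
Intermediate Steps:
z(l) = 4 - 6*sqrt(l)
W = -19544 + 29316*I*sqrt(3) (W = (-837 - (2170 + 1879))*(4 - 6*I*sqrt(3)) = (-837 - 1*4049)*(4 - 6*I*sqrt(3)) = (-837 - 4049)*(4 - 6*I*sqrt(3)) = -4886*(4 - 6*I*sqrt(3)) = -19544 + 29316*I*sqrt(3) ≈ -19544.0 + 50777.0*I)
(W + 226618)/(136850 - 150456) = ((-19544 + 29316*I*sqrt(3)) + 226618)/(136850 - 150456) = (207074 + 29316*I*sqrt(3))/(-13606) = (207074 + 29316*I*sqrt(3))*(-1/13606) = -103537/6803 - 14658*I*sqrt(3)/6803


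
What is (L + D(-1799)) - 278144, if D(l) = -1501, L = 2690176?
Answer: 2410531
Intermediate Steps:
(L + D(-1799)) - 278144 = (2690176 - 1501) - 278144 = 2688675 - 278144 = 2410531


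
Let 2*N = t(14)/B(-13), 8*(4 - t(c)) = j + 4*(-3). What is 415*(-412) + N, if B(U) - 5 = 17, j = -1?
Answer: -60184915/352 ≈ -1.7098e+5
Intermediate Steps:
B(U) = 22 (B(U) = 5 + 17 = 22)
t(c) = 45/8 (t(c) = 4 - (-1 + 4*(-3))/8 = 4 - (-1 - 12)/8 = 4 - ⅛*(-13) = 4 + 13/8 = 45/8)
N = 45/352 (N = ((45/8)/22)/2 = ((45/8)*(1/22))/2 = (½)*(45/176) = 45/352 ≈ 0.12784)
415*(-412) + N = 415*(-412) + 45/352 = -170980 + 45/352 = -60184915/352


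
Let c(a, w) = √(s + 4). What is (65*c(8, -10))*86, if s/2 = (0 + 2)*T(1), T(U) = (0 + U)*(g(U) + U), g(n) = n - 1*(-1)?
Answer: 22360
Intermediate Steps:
g(n) = 1 + n (g(n) = n + 1 = 1 + n)
T(U) = U*(1 + 2*U) (T(U) = (0 + U)*((1 + U) + U) = U*(1 + 2*U))
s = 12 (s = 2*((0 + 2)*(1*(1 + 2*1))) = 2*(2*(1*(1 + 2))) = 2*(2*(1*3)) = 2*(2*3) = 2*6 = 12)
c(a, w) = 4 (c(a, w) = √(12 + 4) = √16 = 4)
(65*c(8, -10))*86 = (65*4)*86 = 260*86 = 22360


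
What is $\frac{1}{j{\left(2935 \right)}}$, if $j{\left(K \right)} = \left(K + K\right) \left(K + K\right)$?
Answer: $\frac{1}{34456900} \approx 2.9022 \cdot 10^{-8}$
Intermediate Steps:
$j{\left(K \right)} = 4 K^{2}$ ($j{\left(K \right)} = 2 K 2 K = 4 K^{2}$)
$\frac{1}{j{\left(2935 \right)}} = \frac{1}{4 \cdot 2935^{2}} = \frac{1}{4 \cdot 8614225} = \frac{1}{34456900}$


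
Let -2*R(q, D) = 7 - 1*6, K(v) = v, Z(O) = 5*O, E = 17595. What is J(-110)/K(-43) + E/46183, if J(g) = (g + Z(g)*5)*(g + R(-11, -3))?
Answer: -14594456905/1985869 ≈ -7349.2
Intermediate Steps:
R(q, D) = -1/2 (R(q, D) = -(7 - 1*6)/2 = -(7 - 6)/2 = -1/2*1 = -1/2)
J(g) = 26*g*(-1/2 + g) (J(g) = (g + (5*g)*5)*(g - 1/2) = (g + 25*g)*(-1/2 + g) = (26*g)*(-1/2 + g) = 26*g*(-1/2 + g))
J(-110)/K(-43) + E/46183 = (13*(-110)*(-1 + 2*(-110)))/(-43) + 17595/46183 = (13*(-110)*(-1 - 220))*(-1/43) + 17595*(1/46183) = (13*(-110)*(-221))*(-1/43) + 17595/46183 = 316030*(-1/43) + 17595/46183 = -316030/43 + 17595/46183 = -14594456905/1985869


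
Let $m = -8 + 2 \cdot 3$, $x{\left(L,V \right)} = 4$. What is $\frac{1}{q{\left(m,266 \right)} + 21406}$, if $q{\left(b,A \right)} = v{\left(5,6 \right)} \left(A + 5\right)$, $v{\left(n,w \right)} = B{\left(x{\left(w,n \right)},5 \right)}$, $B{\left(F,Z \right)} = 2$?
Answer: $\frac{1}{21948} \approx 4.5562 \cdot 10^{-5}$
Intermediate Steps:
$v{\left(n,w \right)} = 2$
$m = -2$ ($m = -8 + 6 = -2$)
$q{\left(b,A \right)} = 10 + 2 A$ ($q{\left(b,A \right)} = 2 \left(A + 5\right) = 2 \left(5 + A\right) = 10 + 2 A$)
$\frac{1}{q{\left(m,266 \right)} + 21406} = \frac{1}{\left(10 + 2 \cdot 266\right) + 21406} = \frac{1}{\left(10 + 532\right) + 21406} = \frac{1}{542 + 21406} = \frac{1}{21948}$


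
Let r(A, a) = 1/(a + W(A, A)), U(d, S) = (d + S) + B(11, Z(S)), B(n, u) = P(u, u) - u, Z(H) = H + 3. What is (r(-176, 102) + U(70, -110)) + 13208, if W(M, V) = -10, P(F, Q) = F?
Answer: 1211457/92 ≈ 13168.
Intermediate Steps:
Z(H) = 3 + H
B(n, u) = 0 (B(n, u) = u - u = 0)
U(d, S) = S + d (U(d, S) = (d + S) + 0 = (S + d) + 0 = S + d)
r(A, a) = 1/(-10 + a) (r(A, a) = 1/(a - 10) = 1/(-10 + a))
(r(-176, 102) + U(70, -110)) + 13208 = (1/(-10 + 102) + (-110 + 70)) + 13208 = (1/92 - 40) + 13208 = -3679/92 + 13208 = 1211457/92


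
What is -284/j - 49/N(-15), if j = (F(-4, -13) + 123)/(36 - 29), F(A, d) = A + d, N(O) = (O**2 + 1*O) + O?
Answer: -196427/10335 ≈ -19.006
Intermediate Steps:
N(O) = O**2 + 2*O (N(O) = (O**2 + O) + O = (O + O**2) + O = O**2 + 2*O)
j = 106/7 (j = ((-4 - 13) + 123)/(36 - 29) = (-17 + 123)/7 = 106*(1/7) = 106/7 ≈ 15.143)
-284/j - 49/N(-15) = -284/106/7 - 49*(-1/(15*(2 - 15))) = -284*7/106 - 49/((-15*(-13))) = -994/53 - 49/195 = -196427/10335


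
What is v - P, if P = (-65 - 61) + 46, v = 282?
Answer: 362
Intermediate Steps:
P = -80 (P = -126 + 46 = -80)
v - P = 282 - 1*(-80) = 282 + 80 = 362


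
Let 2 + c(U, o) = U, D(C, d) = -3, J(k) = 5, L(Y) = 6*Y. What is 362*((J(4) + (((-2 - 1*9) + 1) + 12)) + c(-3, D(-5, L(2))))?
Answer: 724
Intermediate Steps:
c(U, o) = -2 + U
362*((J(4) + (((-2 - 1*9) + 1) + 12)) + c(-3, D(-5, L(2)))) = 362*((5 + (((-2 - 1*9) + 1) + 12)) + (-2 - 3)) = 362*((5 + (((-2 - 9) + 1) + 12)) - 5) = 362*((5 + ((-11 + 1) + 12)) - 5) = 362*((5 + (-10 + 12)) - 5) = 362*((5 + 2) - 5) = 362*(7 - 5) = 362*2 = 724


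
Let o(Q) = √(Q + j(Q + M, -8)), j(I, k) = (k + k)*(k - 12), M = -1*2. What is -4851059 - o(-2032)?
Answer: -4851059 - 4*I*√107 ≈ -4.8511e+6 - 41.376*I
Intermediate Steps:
M = -2
j(I, k) = 2*k*(-12 + k) (j(I, k) = (2*k)*(-12 + k) = 2*k*(-12 + k))
o(Q) = √(320 + Q) (o(Q) = √(Q + 2*(-8)*(-12 - 8)) = √(Q + 2*(-8)*(-20)) = √(Q + 320) = √(320 + Q))
-4851059 - o(-2032) = -4851059 - √(320 - 2032) = -4851059 - √(-1712) = -4851059 - 4*I*√107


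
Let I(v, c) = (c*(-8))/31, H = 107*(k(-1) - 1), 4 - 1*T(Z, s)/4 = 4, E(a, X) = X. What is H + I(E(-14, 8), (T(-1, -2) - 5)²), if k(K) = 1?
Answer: -200/31 ≈ -6.4516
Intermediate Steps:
T(Z, s) = 0 (T(Z, s) = 16 - 4*4 = 16 - 16 = 0)
H = 0 (H = 107*(1 - 1) = 107*0 = 0)
I(v, c) = -8*c/31 (I(v, c) = -8*c*(1/31) = -8*c/31)
H + I(E(-14, 8), (T(-1, -2) - 5)²) = 0 - 8*(0 - 5)²/31 = 0 - 8/31*(-5)² = 0 - 8/31*25 = 0 - 200/31 = -200/31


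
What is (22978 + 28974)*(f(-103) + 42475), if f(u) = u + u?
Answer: 2195959088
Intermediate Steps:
f(u) = 2*u
(22978 + 28974)*(f(-103) + 42475) = (22978 + 28974)*(2*(-103) + 42475) = 51952*(-206 + 42475) = 51952*42269 = 2195959088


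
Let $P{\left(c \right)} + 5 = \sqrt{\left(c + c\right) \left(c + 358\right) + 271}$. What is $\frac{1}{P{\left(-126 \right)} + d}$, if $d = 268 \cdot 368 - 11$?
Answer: $\frac{98608}{9723595857} - \frac{i \sqrt{58193}}{9723595857} \approx 1.0141 \cdot 10^{-5} - 2.4809 \cdot 10^{-8} i$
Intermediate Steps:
$d = 98613$ ($d = 98624 - 11 = 98613$)
$P{\left(c \right)} = -5 + \sqrt{271 + 2 c \left(358 + c\right)}$ ($P{\left(c \right)} = -5 + \sqrt{\left(c + c\right) \left(c + 358\right) + 271} = -5 + \sqrt{2 c \left(358 + c\right) + 271} = -5 + \sqrt{271 + 2 c \left(358 + c\right)}$)
$\frac{1}{P{\left(-126 \right)} + d} = \frac{1}{\left(-5 + \sqrt{271 + 2 \left(-126\right)^{2} + 716 \left(-126\right)}\right) + 98613} = \frac{1}{\left(-5 + \sqrt{271 + 2 \cdot 15876 - 90216}\right) + 98613} = \frac{1}{\left(-5 + \sqrt{271 + 31752 - 90216}\right) + 98613} = \frac{1}{\left(-5 + \sqrt{-58193}\right) + 98613} = \frac{1}{\left(-5 + i \sqrt{58193}\right) + 98613} = \frac{1}{98608 + i \sqrt{58193}}$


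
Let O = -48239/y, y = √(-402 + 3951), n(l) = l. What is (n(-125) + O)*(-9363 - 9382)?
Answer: 2343125 + 904240055*√21/273 ≈ 1.7522e+7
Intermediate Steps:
y = 13*√21 (y = √3549 = 13*√21 ≈ 59.573)
O = -48239*√21/273 ≈ -809.74
(n(-125) + O)*(-9363 - 9382) = (-125 - 48239*√21/273)*(-9363 - 9382) = (-125 - 48239*√21/273)*(-18745) = 2343125 + 904240055*√21/273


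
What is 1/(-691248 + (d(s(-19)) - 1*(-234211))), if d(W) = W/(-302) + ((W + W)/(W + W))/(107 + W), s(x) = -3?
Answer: -15704/7177308741 ≈ -2.1880e-6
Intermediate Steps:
d(W) = 1/(107 + W) - W/302 (d(W) = W*(-1/302) + ((2*W)/((2*W)))/(107 + W) = -W/302 + ((2*W)*(1/(2*W)))/(107 + W) = -W/302 + 1/(107 + W) = 1/(107 + W) - W/302)
1/(-691248 + (d(s(-19)) - 1*(-234211))) = 1/(-691248 + ((302 - 1*(-3)² - 107*(-3))/(302*(107 - 3)) - 1*(-234211))) = 1/(-691248 + ((1/302)*(302 - 1*9 + 321)/104 + 234211)) = 1/(-691248 + ((1/302)*(1/104)*(302 - 9 + 321) + 234211)) = 1/(-691248 + ((1/302)*(1/104)*614 + 234211)) = 1/(-691248 + (307/15704 + 234211)) = 1/(-691248 + 3678049851/15704) = 1/(-7177308741/15704) = -15704/7177308741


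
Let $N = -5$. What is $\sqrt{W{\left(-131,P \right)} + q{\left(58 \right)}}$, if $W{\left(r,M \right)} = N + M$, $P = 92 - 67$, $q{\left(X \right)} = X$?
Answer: $\sqrt{78} \approx 8.8318$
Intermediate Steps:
$P = 25$
$W{\left(r,M \right)} = -5 + M$
$\sqrt{W{\left(-131,P \right)} + q{\left(58 \right)}} = \sqrt{\left(-5 + 25\right) + 58} = \sqrt{20 + 58} = \sqrt{78}$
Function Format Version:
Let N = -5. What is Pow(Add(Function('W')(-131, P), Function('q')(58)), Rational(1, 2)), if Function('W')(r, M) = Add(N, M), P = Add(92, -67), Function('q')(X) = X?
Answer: Pow(78, Rational(1, 2)) ≈ 8.8318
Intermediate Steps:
P = 25
Function('W')(r, M) = Add(-5, M)
Pow(Add(Function('W')(-131, P), Function('q')(58)), Rational(1, 2)) = Pow(Add(Add(-5, 25), 58), Rational(1, 2)) = Pow(Add(20, 58), Rational(1, 2)) = Pow(78, Rational(1, 2))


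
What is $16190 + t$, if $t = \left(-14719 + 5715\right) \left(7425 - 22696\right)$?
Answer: $137516274$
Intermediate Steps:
$t = 137500084$ ($t = \left(-9004\right) \left(-15271\right) = 137500084$)
$16190 + t = 16190 + 137500084 = 137516274$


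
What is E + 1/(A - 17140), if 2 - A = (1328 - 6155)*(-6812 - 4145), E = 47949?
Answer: 2536817460572/52906577 ≈ 47949.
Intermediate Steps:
A = -52889437 (A = 2 - (1328 - 6155)*(-6812 - 4145) = 2 - (-4827)*(-10957) = 2 - 1*52889439 = 2 - 52889439 = -52889437)
E + 1/(A - 17140) = 47949 + 1/(-52889437 - 17140) = 47949 + 1/(-52906577) = 47949 - 1/52906577 = 2536817460572/52906577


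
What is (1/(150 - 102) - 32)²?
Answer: 2356225/2304 ≈ 1022.7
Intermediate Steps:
(1/(150 - 102) - 32)² = (1/48 - 32)² = (-1535/48)² = 2356225/2304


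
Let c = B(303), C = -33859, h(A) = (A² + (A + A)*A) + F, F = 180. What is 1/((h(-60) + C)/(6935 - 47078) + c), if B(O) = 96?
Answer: 40143/3876607 ≈ 0.010355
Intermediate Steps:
h(A) = 180 + 3*A² (h(A) = (A² + (A + A)*A) + 180 = (A² + (2*A)*A) + 180 = (A² + 2*A²) + 180 = 3*A² + 180 = 180 + 3*A²)
c = 96
1/((h(-60) + C)/(6935 - 47078) + c) = 1/(((180 + 3*(-60)²) - 33859)/(6935 - 47078) + 96) = 1/(((180 + 3*3600) - 33859)/(-40143) + 96) = 1/(((180 + 10800) - 33859)*(-1/40143) + 96) = 1/((10980 - 33859)*(-1/40143) + 96) = 1/(-22879*(-1/40143) + 96) = 1/(22879/40143 + 96) = 1/(3876607/40143) = 40143/3876607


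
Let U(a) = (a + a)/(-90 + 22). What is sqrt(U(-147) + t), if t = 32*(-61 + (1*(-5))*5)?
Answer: I*sqrt(3176314)/34 ≈ 52.418*I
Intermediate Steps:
U(a) = -a/34 (U(a) = (2*a)/(-68) = (2*a)*(-1/68) = -a/34)
t = -2752 (t = 32*(-61 - 5*5) = 32*(-61 - 25) = 32*(-86) = -2752)
sqrt(U(-147) + t) = sqrt(-1/34*(-147) - 2752) = sqrt(147/34 - 2752) = sqrt(-93421/34) = I*sqrt(3176314)/34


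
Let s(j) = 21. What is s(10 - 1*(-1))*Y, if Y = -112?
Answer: -2352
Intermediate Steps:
s(10 - 1*(-1))*Y = 21*(-112) = -2352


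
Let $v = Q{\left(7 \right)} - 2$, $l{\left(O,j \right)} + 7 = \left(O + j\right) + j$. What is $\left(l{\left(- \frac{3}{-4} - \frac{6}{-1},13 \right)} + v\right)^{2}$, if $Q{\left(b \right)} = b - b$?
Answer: $\frac{9025}{16} \approx 564.06$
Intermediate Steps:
$Q{\left(b \right)} = 0$
$l{\left(O,j \right)} = -7 + O + 2 j$ ($l{\left(O,j \right)} = -7 + \left(\left(O + j\right) + j\right) = -7 + \left(O + 2 j\right) = -7 + O + 2 j$)
$v = -2$ ($v = 0 - 2 = -2$)
$\left(l{\left(- \frac{3}{-4} - \frac{6}{-1},13 \right)} + v\right)^{2} = \left(\left(-7 - \left(-6 - \frac{3}{4}\right) + 2 \cdot 13\right) - 2\right)^{2} = \left(\left(-7 - - \frac{27}{4} + 26\right) - 2\right)^{2} = \left(\left(-7 + \left(\frac{3}{4} + 6\right) + 26\right) - 2\right)^{2} = \left(\left(-7 + \frac{27}{4} + 26\right) - 2\right)^{2} = \left(\frac{103}{4} - 2\right)^{2} = \left(\frac{95}{4}\right)^{2} = \frac{9025}{16}$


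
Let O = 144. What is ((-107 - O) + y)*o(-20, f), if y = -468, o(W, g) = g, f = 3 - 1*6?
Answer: 2157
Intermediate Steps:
f = -3 (f = 3 - 6 = -3)
((-107 - O) + y)*o(-20, f) = ((-107 - 1*144) - 468)*(-3) = ((-107 - 144) - 468)*(-3) = (-251 - 468)*(-3) = -719*(-3) = 2157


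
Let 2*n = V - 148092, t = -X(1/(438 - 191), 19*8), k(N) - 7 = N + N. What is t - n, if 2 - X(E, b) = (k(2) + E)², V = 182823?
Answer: -2104372567/122018 ≈ -17246.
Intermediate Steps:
k(N) = 7 + 2*N (k(N) = 7 + (N + N) = 7 + 2*N)
X(E, b) = 2 - (11 + E)² (X(E, b) = 2 - ((7 + 2*2) + E)² = 2 - ((7 + 4) + E)² = 2 - (11 + E)²)
t = 7265506/61009 (t = -(2 - (11 + 1/(438 - 191))²) = -(2 - (11 + 1/247)²) = -(2 - (2718/247)²) = -(2 - 1*7387524/61009) = -(2 - 7387524/61009) = -1*(-7265506/61009) = 7265506/61009 ≈ 119.09)
n = 34731/2 (n = (182823 - 148092)/2 = (½)*34731 = 34731/2 ≈ 17366.)
t - n = 7265506/61009 - 1*34731/2 = 7265506/61009 - 34731/2 = -2104372567/122018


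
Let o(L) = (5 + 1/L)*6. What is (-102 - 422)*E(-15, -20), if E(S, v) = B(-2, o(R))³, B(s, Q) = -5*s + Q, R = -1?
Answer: -20595296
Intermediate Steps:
o(L) = 30 + 6/L
B(s, Q) = Q - 5*s
E(S, v) = 39304 (E(S, v) = ((30 + 6/(-1)) - 5*(-2))³ = ((30 + 6*(-1)) + 10)³ = ((30 - 6) + 10)³ = (24 + 10)³ = 34³ = 39304)
(-102 - 422)*E(-15, -20) = (-102 - 422)*39304 = -524*39304 = -20595296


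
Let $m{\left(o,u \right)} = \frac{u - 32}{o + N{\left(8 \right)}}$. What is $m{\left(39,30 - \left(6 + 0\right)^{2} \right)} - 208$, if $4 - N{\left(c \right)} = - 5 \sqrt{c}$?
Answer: $- \frac{344626}{1649} + \frac{380 \sqrt{2}}{1649} \approx -208.67$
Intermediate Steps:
$N{\left(c \right)} = 4 + 5 \sqrt{c}$ ($N{\left(c \right)} = 4 - - 5 \sqrt{c} = 4 + 5 \sqrt{c}$)
$m{\left(o,u \right)} = \frac{-32 + u}{4 + o + 10 \sqrt{2}}$ ($m{\left(o,u \right)} = \frac{u - 32}{o + \left(4 + 5 \sqrt{8}\right)} = \frac{-32 + u}{o + \left(4 + 5 \cdot 2 \sqrt{2}\right)} = \frac{-32 + u}{o + \left(4 + 10 \sqrt{2}\right)} = \frac{-32 + u}{4 + o + 10 \sqrt{2}}$)
$m{\left(39,30 - \left(6 + 0\right)^{2} \right)} - 208 = \frac{-32 + \left(30 - \left(6 + 0\right)^{2}\right)}{4 + 39 + 10 \sqrt{2}} - 208 = \frac{-32 + \left(30 - 6^{2}\right)}{43 + 10 \sqrt{2}} - 208 = \frac{-32 + \left(30 - 36\right)}{43 + 10 \sqrt{2}} - 208 = \frac{-32 - 6}{43 + 10 \sqrt{2}} - 208 = \frac{1}{43 + 10 \sqrt{2}} \left(-38\right) - 208 = - \frac{38}{43 + 10 \sqrt{2}} - 208 = -208 - \frac{38}{43 + 10 \sqrt{2}}$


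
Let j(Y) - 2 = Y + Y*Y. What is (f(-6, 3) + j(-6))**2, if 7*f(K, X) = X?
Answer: 51529/49 ≈ 1051.6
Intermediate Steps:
f(K, X) = X/7
j(Y) = 2 + Y + Y**2 (j(Y) = 2 + (Y + Y*Y) = 2 + (Y + Y**2) = 2 + Y + Y**2)
(f(-6, 3) + j(-6))**2 = ((1/7)*3 + (2 - 6 + (-6)**2))**2 = (3/7 + (2 - 6 + 36))**2 = (3/7 + 32)**2 = (227/7)**2 = 51529/49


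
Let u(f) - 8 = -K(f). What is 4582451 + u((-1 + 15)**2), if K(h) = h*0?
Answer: 4582459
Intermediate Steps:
K(h) = 0
u(f) = 8 (u(f) = 8 - 1*0 = 8 + 0 = 8)
4582451 + u((-1 + 15)**2) = 4582451 + 8 = 4582459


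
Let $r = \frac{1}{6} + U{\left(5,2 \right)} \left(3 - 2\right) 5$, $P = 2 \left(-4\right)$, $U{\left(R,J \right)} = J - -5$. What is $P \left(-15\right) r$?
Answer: $4220$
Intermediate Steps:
$U{\left(R,J \right)} = 5 + J$ ($U{\left(R,J \right)} = J + 5 = 5 + J$)
$P = -8$
$r = \frac{211}{6}$ ($r = \frac{1}{6} + \left(5 + 2\right) \left(3 - 2\right) 5 = \frac{1}{6} + 7 \cdot 1 \cdot 5 = \frac{1}{6} + 7 \cdot 5 = \frac{1}{6} + 35 = \frac{211}{6} \approx 35.167$)
$P \left(-15\right) r = \left(-8\right) \left(-15\right) \frac{211}{6} = 120 \cdot \frac{211}{6} = 4220$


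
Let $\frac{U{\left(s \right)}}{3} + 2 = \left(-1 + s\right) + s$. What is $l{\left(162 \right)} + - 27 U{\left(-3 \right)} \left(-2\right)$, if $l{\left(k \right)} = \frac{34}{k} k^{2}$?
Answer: $4050$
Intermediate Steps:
$U{\left(s \right)} = -9 + 6 s$ ($U{\left(s \right)} = -6 + 3 \left(\left(-1 + s\right) + s\right) = -6 + 3 \left(-1 + 2 s\right) = -6 + \left(-3 + 6 s\right) = -9 + 6 s$)
$l{\left(k \right)} = 34 k$
$l{\left(162 \right)} + - 27 U{\left(-3 \right)} \left(-2\right) = 34 \cdot 162 + - 27 \left(-9 + 6 \left(-3\right)\right) \left(-2\right) = 5508 + - 27 \left(-9 - 18\right) \left(-2\right) = 5508 + \left(-27\right) \left(-27\right) \left(-2\right) = 5508 + 729 \left(-2\right) = 5508 - 1458 = 4050$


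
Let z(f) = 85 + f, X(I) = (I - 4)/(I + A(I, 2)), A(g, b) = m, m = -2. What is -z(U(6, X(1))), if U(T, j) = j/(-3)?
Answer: -84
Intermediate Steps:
A(g, b) = -2
X(I) = (-4 + I)/(-2 + I) (X(I) = (I - 4)/(I - 2) = (-4 + I)/(-2 + I))
U(T, j) = -j/3 (U(T, j) = j*(-⅓) = -j/3)
-z(U(6, X(1))) = -(85 - (-4 + 1)/(3*(-2 + 1))) = -(85 - (-3)/(3*(-1))) = -(85 - (-1)*(-3)/3) = -(85 - ⅓*3) = -(85 - 1) = -1*84 = -84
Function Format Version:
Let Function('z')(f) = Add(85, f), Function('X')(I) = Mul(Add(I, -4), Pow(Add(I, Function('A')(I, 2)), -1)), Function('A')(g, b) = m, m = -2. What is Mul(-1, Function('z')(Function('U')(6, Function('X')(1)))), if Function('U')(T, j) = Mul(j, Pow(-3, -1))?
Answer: -84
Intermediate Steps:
Function('A')(g, b) = -2
Function('X')(I) = Mul(Pow(Add(-2, I), -1), Add(-4, I)) (Function('X')(I) = Mul(Add(I, -4), Pow(Add(I, -2), -1)) = Mul(Add(-4, I), Pow(Add(-2, I), -1)) = Mul(Pow(Add(-2, I), -1), Add(-4, I)))
Function('U')(T, j) = Mul(Rational(-1, 3), j) (Function('U')(T, j) = Mul(j, Rational(-1, 3)) = Mul(Rational(-1, 3), j))
Mul(-1, Function('z')(Function('U')(6, Function('X')(1)))) = Mul(-1, Add(85, Mul(Rational(-1, 3), Mul(Pow(Add(-2, 1), -1), Add(-4, 1))))) = Mul(-1, Add(85, Mul(Rational(-1, 3), Mul(Pow(-1, -1), -3)))) = Mul(-1, Add(85, Mul(Rational(-1, 3), Mul(-1, -3)))) = Mul(-1, Add(85, Mul(Rational(-1, 3), 3))) = Mul(-1, Add(85, -1)) = Mul(-1, 84) = -84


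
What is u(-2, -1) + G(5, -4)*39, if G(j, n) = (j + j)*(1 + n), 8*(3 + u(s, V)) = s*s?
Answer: -2345/2 ≈ -1172.5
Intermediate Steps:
u(s, V) = -3 + s²/8 (u(s, V) = -3 + (s*s)/8 = -3 + s²/8)
G(j, n) = 2*j*(1 + n) (G(j, n) = (2*j)*(1 + n) = 2*j*(1 + n))
u(-2, -1) + G(5, -4)*39 = (-3 + (⅛)*(-2)²) + (2*5*(1 - 4))*39 = (-3 + (⅛)*4) + (2*5*(-3))*39 = (-3 + ½) - 30*39 = -5/2 - 1170 = -2345/2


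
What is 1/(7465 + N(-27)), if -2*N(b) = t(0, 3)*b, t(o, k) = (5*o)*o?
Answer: 1/7465 ≈ 0.00013396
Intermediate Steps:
t(o, k) = 5*o²
N(b) = 0 (N(b) = -5*0²*b/2 = -5*0*b/2 = -0*b = -½*0 = 0)
1/(7465 + N(-27)) = 1/(7465 + 0) = 1/7465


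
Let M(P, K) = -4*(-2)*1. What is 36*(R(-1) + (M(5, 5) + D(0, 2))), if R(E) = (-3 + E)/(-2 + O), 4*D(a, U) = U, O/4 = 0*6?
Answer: 378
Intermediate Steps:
M(P, K) = 8 (M(P, K) = 8*1 = 8)
O = 0 (O = 4*(0*6) = 4*0 = 0)
D(a, U) = U/4
R(E) = 3/2 - E/2 (R(E) = (-3 + E)/(-2 + 0) = (-3 + E)/(-2) = (-3 + E)*(-1/2) = 3/2 - E/2)
36*(R(-1) + (M(5, 5) + D(0, 2))) = 36*((3/2 - 1/2*(-1)) + (8 + (1/4)*2)) = 36*((3/2 + 1/2) + (8 + 1/2)) = 36*(2 + 17/2) = 36*(21/2) = 378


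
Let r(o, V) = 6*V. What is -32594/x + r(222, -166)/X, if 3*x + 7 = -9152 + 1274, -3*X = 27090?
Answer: 29694164/2373385 ≈ 12.511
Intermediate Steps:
X = -9030 (X = -⅓*27090 = -9030)
x = -7885/3 (x = -7/3 + (-9152 + 1274)/3 = -7/3 + (⅓)*(-7878) = -7/3 - 2626 = -7885/3 ≈ -2628.3)
-32594/x + r(222, -166)/X = -32594/(-7885/3) + (6*(-166))/(-9030) = -32594*(-3/7885) - 996*(-1/9030) = 97782/7885 + 166/1505 = 29694164/2373385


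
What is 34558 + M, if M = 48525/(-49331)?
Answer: 1704732173/49331 ≈ 34557.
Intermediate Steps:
M = -48525/49331 (M = 48525*(-1/49331) = -48525/49331 ≈ -0.98366)
34558 + M = 34558 - 48525/49331 = 1704732173/49331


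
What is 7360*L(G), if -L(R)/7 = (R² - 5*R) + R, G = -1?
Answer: -257600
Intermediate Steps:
L(R) = -7*R² + 28*R (L(R) = -7*((R² - 5*R) + R) = -7*(R² - 4*R) = -7*R² + 28*R)
7360*L(G) = 7360*(7*(-1)*(4 - 1*(-1))) = 7360*(7*(-1)*(4 + 1)) = 7360*(7*(-1)*5) = 7360*(-35) = -257600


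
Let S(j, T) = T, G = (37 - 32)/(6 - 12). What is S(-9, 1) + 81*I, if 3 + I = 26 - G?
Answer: 3863/2 ≈ 1931.5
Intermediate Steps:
G = -5/6 (G = 5/(-6) = 5*(-1/6) = -5/6 ≈ -0.83333)
I = 143/6 (I = -3 + (26 - 1*(-5/6)) = -3 + (26 + 5/6) = -3 + 161/6 = 143/6 ≈ 23.833)
S(-9, 1) + 81*I = 1 + 81*(143/6) = 1 + 3861/2 = 3863/2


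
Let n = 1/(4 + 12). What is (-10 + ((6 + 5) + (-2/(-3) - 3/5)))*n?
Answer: 1/15 ≈ 0.066667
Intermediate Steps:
n = 1/16 ≈ 0.062500
(-10 + ((6 + 5) + (-2/(-3) - 3/5)))*n = (-10 + ((6 + 5) + (-2/(-3) - 3/5)))*(1/16) = (-10 + (11 + (-2*(-⅓) - 3*⅕)))*(1/16) = (-10 + (11 + (⅔ - ⅗)))*(1/16) = (-10 + (11 + 1/15))*(1/16) = (-10 + 166/15)*(1/16) = (16/15)*(1/16) = 1/15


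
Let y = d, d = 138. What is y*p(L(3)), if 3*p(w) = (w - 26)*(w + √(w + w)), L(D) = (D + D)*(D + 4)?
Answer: 30912 + 1472*√21 ≈ 37658.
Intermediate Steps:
L(D) = 2*D*(4 + D) (L(D) = (2*D)*(4 + D) = 2*D*(4 + D))
p(w) = (-26 + w)*(w + √2*√w)/3 (p(w) = ((w - 26)*(w + √(w + w)))/3 = ((-26 + w)*(w + √(2*w)))/3 = ((-26 + w)*(w + √2*√w))/3 = (-26 + w)*(w + √2*√w)/3)
y = 138
y*p(L(3)) = 138*(-52*3*(4 + 3)/3 + (2*3*(4 + 3))²/3 - 26*√2*√(2*3*(4 + 3))/3 + √2*(2*3*(4 + 3))^(3/2)/3) = 138*(-52*3*7/3 + (2*3*7)²/3 - 26*√2*√(2*3*7)/3 + √2*(2*3*7)^(3/2)/3) = 138*(-26/3*42 + (⅓)*42² - 26*√2*√42/3 + √2*42^(3/2)/3) = 138*(-364 + (⅓)*1764 - 52*√21/3 + √2*(42*√42)/3) = 138*(-364 + 588 - 52*√21/3 + 28*√21) = 138*(224 + 32*√21/3) = 30912 + 1472*√21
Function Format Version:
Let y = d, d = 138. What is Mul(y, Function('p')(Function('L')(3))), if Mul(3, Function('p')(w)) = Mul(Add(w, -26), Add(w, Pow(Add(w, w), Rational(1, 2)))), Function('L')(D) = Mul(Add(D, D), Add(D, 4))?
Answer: Add(30912, Mul(1472, Pow(21, Rational(1, 2)))) ≈ 37658.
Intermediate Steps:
Function('L')(D) = Mul(2, D, Add(4, D)) (Function('L')(D) = Mul(Mul(2, D), Add(4, D)) = Mul(2, D, Add(4, D)))
Function('p')(w) = Mul(Rational(1, 3), Add(-26, w), Add(w, Mul(Pow(2, Rational(1, 2)), Pow(w, Rational(1, 2))))) (Function('p')(w) = Mul(Rational(1, 3), Mul(Add(w, -26), Add(w, Pow(Add(w, w), Rational(1, 2))))) = Mul(Rational(1, 3), Mul(Add(-26, w), Add(w, Pow(Mul(2, w), Rational(1, 2))))) = Mul(Rational(1, 3), Mul(Add(-26, w), Add(w, Mul(Pow(2, Rational(1, 2)), Pow(w, Rational(1, 2)))))) = Mul(Rational(1, 3), Add(-26, w), Add(w, Mul(Pow(2, Rational(1, 2)), Pow(w, Rational(1, 2))))))
y = 138
Mul(y, Function('p')(Function('L')(3))) = Mul(138, Add(Mul(Rational(-26, 3), Mul(2, 3, Add(4, 3))), Mul(Rational(1, 3), Pow(Mul(2, 3, Add(4, 3)), 2)), Mul(Rational(-26, 3), Pow(2, Rational(1, 2)), Pow(Mul(2, 3, Add(4, 3)), Rational(1, 2))), Mul(Rational(1, 3), Pow(2, Rational(1, 2)), Pow(Mul(2, 3, Add(4, 3)), Rational(3, 2))))) = Mul(138, Add(Mul(Rational(-26, 3), Mul(2, 3, 7)), Mul(Rational(1, 3), Pow(Mul(2, 3, 7), 2)), Mul(Rational(-26, 3), Pow(2, Rational(1, 2)), Pow(Mul(2, 3, 7), Rational(1, 2))), Mul(Rational(1, 3), Pow(2, Rational(1, 2)), Pow(Mul(2, 3, 7), Rational(3, 2))))) = Mul(138, Add(Mul(Rational(-26, 3), 42), Mul(Rational(1, 3), Pow(42, 2)), Mul(Rational(-26, 3), Pow(2, Rational(1, 2)), Pow(42, Rational(1, 2))), Mul(Rational(1, 3), Pow(2, Rational(1, 2)), Pow(42, Rational(3, 2))))) = Mul(138, Add(-364, Mul(Rational(1, 3), 1764), Mul(Rational(-52, 3), Pow(21, Rational(1, 2))), Mul(Rational(1, 3), Pow(2, Rational(1, 2)), Mul(42, Pow(42, Rational(1, 2)))))) = Mul(138, Add(-364, 588, Mul(Rational(-52, 3), Pow(21, Rational(1, 2))), Mul(28, Pow(21, Rational(1, 2))))) = Mul(138, Add(224, Mul(Rational(32, 3), Pow(21, Rational(1, 2))))) = Add(30912, Mul(1472, Pow(21, Rational(1, 2))))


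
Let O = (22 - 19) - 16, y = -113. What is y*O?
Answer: 1469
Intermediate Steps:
O = -13 (O = 3 - 16 = -13)
y*O = -113*(-13) = 1469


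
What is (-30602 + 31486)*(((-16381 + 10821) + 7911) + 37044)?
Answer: 34825180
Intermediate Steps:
(-30602 + 31486)*(((-16381 + 10821) + 7911) + 37044) = 884*((-5560 + 7911) + 37044) = 884*(2351 + 37044) = 884*39395 = 34825180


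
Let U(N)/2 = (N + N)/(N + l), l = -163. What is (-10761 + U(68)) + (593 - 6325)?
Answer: -1567107/95 ≈ -16496.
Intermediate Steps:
U(N) = 4*N/(-163 + N) (U(N) = 2*((N + N)/(N - 163)) = 2*((2*N)/(-163 + N)) = 2*(2*N/(-163 + N)) = 4*N/(-163 + N))
(-10761 + U(68)) + (593 - 6325) = (-10761 + 4*68/(-163 + 68)) + (593 - 6325) = (-10761 + 4*68/(-95)) - 5732 = (-10761 + 4*68*(-1/95)) - 5732 = (-10761 - 272/95) - 5732 = -1022567/95 - 5732 = -1567107/95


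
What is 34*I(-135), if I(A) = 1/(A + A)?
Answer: -17/135 ≈ -0.12593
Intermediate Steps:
I(A) = 1/(2*A)
34*I(-135) = 34*((1/2)/(-135)) = 34*((1/2)*(-1/135)) = 34*(-1/270) = -17/135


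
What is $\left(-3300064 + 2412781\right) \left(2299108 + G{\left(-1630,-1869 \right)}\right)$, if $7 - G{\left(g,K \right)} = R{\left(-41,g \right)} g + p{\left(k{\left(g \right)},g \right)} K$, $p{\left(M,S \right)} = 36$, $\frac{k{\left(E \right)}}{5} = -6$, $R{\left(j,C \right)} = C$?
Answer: $257756598783$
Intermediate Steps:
$k{\left(E \right)} = -30$ ($k{\left(E \right)} = 5 \left(-6\right) = -30$)
$G{\left(g,K \right)} = 7 - g^{2} - 36 K$ ($G{\left(g,K \right)} = 7 - \left(g g + 36 K\right) = 7 - \left(g^{2} + 36 K\right) = 7 - g^{2} - 36 K$)
$\left(-3300064 + 2412781\right) \left(2299108 + G{\left(-1630,-1869 \right)}\right) = \left(-3300064 + 2412781\right) \left(2299108 - 2589609\right) = - 887283 \left(2299108 + \left(7 - 2656900 + 67284\right)\right) = - 887283 \left(2299108 - 2589609\right) = \left(-887283\right) \left(-290501\right) = 257756598783$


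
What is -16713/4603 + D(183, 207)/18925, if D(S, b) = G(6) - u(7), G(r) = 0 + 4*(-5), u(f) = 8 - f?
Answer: -316390188/87111775 ≈ -3.6320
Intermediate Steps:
G(r) = -20 (G(r) = 0 - 20 = -20)
D(S, b) = -21 (D(S, b) = -20 - (8 - 1*7) = -20 - (8 - 7) = -20 - 1*1 = -20 - 1 = -21)
-16713/4603 + D(183, 207)/18925 = -16713/4603 - 21/18925 = -316390188/87111775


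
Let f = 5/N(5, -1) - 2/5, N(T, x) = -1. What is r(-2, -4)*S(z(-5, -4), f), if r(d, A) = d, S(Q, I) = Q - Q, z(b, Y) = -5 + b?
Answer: 0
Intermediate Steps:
f = -27/5 (f = 5/(-1) - 2/5 = 5*(-1) - 2*⅕ = -5 - ⅖ = -27/5 ≈ -5.4000)
S(Q, I) = 0
r(-2, -4)*S(z(-5, -4), f) = -2*0 = 0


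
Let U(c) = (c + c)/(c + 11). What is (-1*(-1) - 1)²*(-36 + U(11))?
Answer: 0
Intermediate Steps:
U(c) = 2*c/(11 + c) (U(c) = (2*c)/(11 + c) = 2*c/(11 + c))
(-1*(-1) - 1)²*(-36 + U(11)) = (-1*(-1) - 1)²*(-36 + 2*11/(11 + 11)) = (1 - 1)²*(-36 + 2*11/22) = 0²*(-36 + 2*11*(1/22)) = 0*(-36 + 1) = 0*(-35) = 0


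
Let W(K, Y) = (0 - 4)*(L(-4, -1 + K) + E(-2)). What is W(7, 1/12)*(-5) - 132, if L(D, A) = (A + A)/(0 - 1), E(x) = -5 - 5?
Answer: -572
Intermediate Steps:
E(x) = -10
L(D, A) = -2*A (L(D, A) = (2*A)/(-1) = (2*A)*(-1) = -2*A)
W(K, Y) = 32 + 8*K (W(K, Y) = (0 - 4)*(-2*(-1 + K) - 10) = -4*((2 - 2*K) - 10) = -4*(-8 - 2*K) = 32 + 8*K)
W(7, 1/12)*(-5) - 132 = (32 + 8*7)*(-5) - 132 = (32 + 56)*(-5) - 132 = 88*(-5) - 132 = -440 - 132 = -572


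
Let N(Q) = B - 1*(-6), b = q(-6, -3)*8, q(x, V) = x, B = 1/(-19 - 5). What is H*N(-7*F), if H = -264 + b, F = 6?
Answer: -1859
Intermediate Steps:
B = -1/24 (B = 1/(-24) = -1/24 ≈ -0.041667)
b = -48 (b = -6*8 = -48)
N(Q) = 143/24 (N(Q) = -1/24 - 1*(-6) = -1/24 + 6 = 143/24)
H = -312 (H = -264 - 48 = -312)
H*N(-7*F) = -312*143/24 = -1859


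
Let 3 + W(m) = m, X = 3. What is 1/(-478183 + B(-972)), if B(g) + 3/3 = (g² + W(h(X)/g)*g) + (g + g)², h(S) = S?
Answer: 1/4248655 ≈ 2.3537e-7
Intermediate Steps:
W(m) = -3 + m
B(g) = -1 + 5*g² + g*(-3 + 3/g) (B(g) = -1 + ((g² + (-3 + 3/g)*g) + (g + g)²) = -1 + ((g² + g*(-3 + 3/g)) + (2*g)²) = -1 + ((g² + g*(-3 + 3/g)) + 4*g²) = -1 + (5*g² + g*(-3 + 3/g)) = -1 + 5*g² + g*(-3 + 3/g))
1/(-478183 + B(-972)) = 1/(-478183 + (2 - 3*(-972) + 5*(-972)²)) = 1/(-478183 + (2 + 2916 + 5*944784)) = 1/(-478183 + (2 + 2916 + 4723920)) = 1/(-478183 + 4726838) = 1/4248655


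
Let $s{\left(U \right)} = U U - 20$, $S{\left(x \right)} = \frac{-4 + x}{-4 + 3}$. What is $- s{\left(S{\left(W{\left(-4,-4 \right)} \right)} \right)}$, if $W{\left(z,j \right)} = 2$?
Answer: $16$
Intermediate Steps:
$S{\left(x \right)} = 4 - x$ ($S{\left(x \right)} = \frac{-4 + x}{-1} = \left(-4 + x\right) \left(-1\right) = 4 - x$)
$s{\left(U \right)} = -20 + U^{2}$ ($s{\left(U \right)} = U^{2} - 20 = -20 + U^{2}$)
$- s{\left(S{\left(W{\left(-4,-4 \right)} \right)} \right)} = - (-20 + \left(4 - 2\right)^{2}) = - (-20 + 2^{2}) = - (-20 + 4) = \left(-1\right) \left(-16\right) = 16$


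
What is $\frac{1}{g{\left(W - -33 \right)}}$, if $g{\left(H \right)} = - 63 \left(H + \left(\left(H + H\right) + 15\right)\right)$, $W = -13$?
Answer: $- \frac{1}{4725} \approx -0.00021164$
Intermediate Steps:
$g{\left(H \right)} = -945 - 189 H$ ($g{\left(H \right)} = - 63 \left(H + \left(2 H + 15\right)\right) = - 63 \left(H + \left(15 + 2 H\right)\right) = - 63 \left(15 + 3 H\right) = -945 - 189 H$)
$\frac{1}{g{\left(W - -33 \right)}} = \frac{1}{-945 - 189 \left(-13 - -33\right)} = \frac{1}{-945 - 189 \left(-13 + 33\right)} = \frac{1}{-945 - 3780} = \frac{1}{-4725} = - \frac{1}{4725}$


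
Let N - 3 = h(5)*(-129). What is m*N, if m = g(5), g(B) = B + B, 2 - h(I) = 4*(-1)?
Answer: -7710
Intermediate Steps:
h(I) = 6 (h(I) = 2 - 4*(-1) = 2 - 1*(-4) = 2 + 4 = 6)
g(B) = 2*B
N = -771 (N = 3 + 6*(-129) = 3 - 774 = -771)
m = 10 (m = 2*5 = 10)
m*N = 10*(-771) = -7710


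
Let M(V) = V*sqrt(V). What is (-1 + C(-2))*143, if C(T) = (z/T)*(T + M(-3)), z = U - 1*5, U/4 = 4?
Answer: 1430 + 4719*I*sqrt(3)/2 ≈ 1430.0 + 4086.8*I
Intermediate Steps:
U = 16 (U = 4*4 = 16)
M(V) = V**(3/2)
z = 11 (z = 16 - 1*5 = 16 - 5 = 11)
C(T) = 11*(T - 3*I*sqrt(3))/T (C(T) = (11/T)*(T + (-3)**(3/2)) = (11/T)*(T - 3*I*sqrt(3)) = 11*(T - 3*I*sqrt(3))/T)
(-1 + C(-2))*143 = (-1 + (11 - 33*I*sqrt(3)/(-2)))*143 = (-1 + (11 - 33*I*sqrt(3)*(-1/2)))*143 = (-1 + (11 + 33*I*sqrt(3)/2))*143 = (10 + 33*I*sqrt(3)/2)*143 = 1430 + 4719*I*sqrt(3)/2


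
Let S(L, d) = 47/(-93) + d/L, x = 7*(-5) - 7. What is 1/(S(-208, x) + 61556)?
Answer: 9672/595366697 ≈ 1.6245e-5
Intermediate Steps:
x = -42 (x = -35 - 7 = -42)
S(L, d) = -47/93 + d/L (S(L, d) = 47*(-1/93) + d/L = -47/93 + d/L)
1/(S(-208, x) + 61556) = 1/((-47/93 - 42/(-208)) + 61556) = 1/((-47/93 - 42*(-1/208)) + 61556) = 1/((-47/93 + 21/104) + 61556) = 1/(-2935/9672 + 61556) = 1/(595366697/9672) = 9672/595366697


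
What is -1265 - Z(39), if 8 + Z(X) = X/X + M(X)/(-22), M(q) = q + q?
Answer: -13799/11 ≈ -1254.5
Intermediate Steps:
M(q) = 2*q
Z(X) = -7 - X/11 (Z(X) = -8 + (X/X + (2*X)/(-22)) = -8 + (1 + (2*X)*(-1/22)) = -8 + (1 - X/11) = -7 - X/11)
-1265 - Z(39) = -1265 - (-7 - 1/11*39) = -1265 - (-7 - 39/11) = -1265 - 1*(-116/11) = -1265 + 116/11 = -13799/11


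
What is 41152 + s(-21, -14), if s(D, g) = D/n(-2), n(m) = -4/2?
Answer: 82325/2 ≈ 41163.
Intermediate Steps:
n(m) = -2 (n(m) = -4*½ = -2)
s(D, g) = -D/2 (s(D, g) = D/(-2) = D*(-½) = -D/2)
41152 + s(-21, -14) = 41152 - ½*(-21) = 41152 + 21/2 = 82325/2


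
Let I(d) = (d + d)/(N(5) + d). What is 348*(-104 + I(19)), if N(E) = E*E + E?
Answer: -1760184/49 ≈ -35922.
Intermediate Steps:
N(E) = E + E**2 (N(E) = E**2 + E = E + E**2)
I(d) = 2*d/(30 + d) (I(d) = (d + d)/(5*(1 + 5) + d) = (2*d)/(5*6 + d) = (2*d)/(30 + d) = 2*d/(30 + d))
348*(-104 + I(19)) = 348*(-104 + 2*19/(30 + 19)) = 348*(-104 + 2*19/49) = 348*(-104 + 2*19*(1/49)) = 348*(-104 + 38/49) = 348*(-5058/49) = -1760184/49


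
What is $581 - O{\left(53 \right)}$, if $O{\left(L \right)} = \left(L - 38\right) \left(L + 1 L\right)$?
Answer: $-1009$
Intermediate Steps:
$O{\left(L \right)} = 2 L \left(-38 + L\right)$ ($O{\left(L \right)} = \left(-38 + L\right) \left(L + L\right) = \left(-38 + L\right) 2 L = 2 L \left(-38 + L\right)$)
$581 - O{\left(53 \right)} = 581 - 2 \cdot 53 \left(-38 + 53\right) = 581 - 2 \cdot 53 \cdot 15 = 581 - 1590 = -1009$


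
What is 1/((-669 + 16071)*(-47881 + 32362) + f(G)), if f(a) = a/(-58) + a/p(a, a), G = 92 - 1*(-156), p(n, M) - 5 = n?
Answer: -7337/1753716456186 ≈ -4.1837e-9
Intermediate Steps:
p(n, M) = 5 + n
G = 248 (G = 92 + 156 = 248)
f(a) = -a/58 + a/(5 + a) (f(a) = a/(-58) + a/(5 + a) = a*(-1/58) + a/(5 + a) = -a/58 + a/(5 + a))
1/((-669 + 16071)*(-47881 + 32362) + f(G)) = 1/((-669 + 16071)*(-47881 + 32362) + (1/58)*248*(53 - 1*248)/(5 + 248)) = 1/(15402*(-15519) + (1/58)*248*(53 - 248)/253) = 1/(-239023638 + (1/58)*248*(1/253)*(-195)) = 1/(-239023638 - 24180/7337) = 1/(-1753716456186/7337) = -7337/1753716456186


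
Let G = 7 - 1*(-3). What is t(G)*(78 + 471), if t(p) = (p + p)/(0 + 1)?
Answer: 10980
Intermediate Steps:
G = 10 (G = 7 + 3 = 10)
t(p) = 2*p (t(p) = (2*p)/1 = (2*p)*1 = 2*p)
t(G)*(78 + 471) = (2*10)*(78 + 471) = 20*549 = 10980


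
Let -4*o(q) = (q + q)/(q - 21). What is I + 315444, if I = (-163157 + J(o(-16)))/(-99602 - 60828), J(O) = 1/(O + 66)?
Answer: 123177058483381/390486620 ≈ 3.1545e+5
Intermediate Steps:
o(q) = -q/(2*(-21 + q)) (o(q) = -(q + q)/(4*(q - 21)) = -2*q/(4*(-21 + q)) = -q/(2*(-21 + q)))
J(O) = 1/(66 + O)
I = 397124101/390486620 (I = (-163157 + 1/(66 - 1*(-16)/(-42 + 2*(-16))))/(-99602 - 60828) = (-163157 + 1/(66 - 1*(-16)/(-42 - 32)))/(-160430) = (-163157 + 1/(66 - 1*(-16)/(-74)))*(-1/160430) = (-163157 + 1/(66 - 1*(-16)*(-1/74)))*(-1/160430) = (-163157 + 1/(66 - 8/37))*(-1/160430) = (-163157 + 1/(2434/37))*(-1/160430) = (-163157 + 37/2434)*(-1/160430) = -397124101/2434*(-1/160430) = 397124101/390486620 ≈ 1.0170)
I + 315444 = 397124101/390486620 + 315444 = 123177058483381/390486620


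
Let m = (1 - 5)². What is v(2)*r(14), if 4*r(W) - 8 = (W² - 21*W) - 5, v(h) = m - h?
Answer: -665/2 ≈ -332.50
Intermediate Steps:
m = 16 (m = (-4)² = 16)
v(h) = 16 - h
r(W) = ¾ - 21*W/4 + W²/4 (r(W) = 2 + ((W² - 21*W) - 5)/4 = 2 + (-5 + W² - 21*W)/4 = 2 + (-5/4 - 21*W/4 + W²/4) = ¾ - 21*W/4 + W²/4)
v(2)*r(14) = (16 - 1*2)*(¾ - 21/4*14 + (¼)*14²) = (16 - 2)*(¾ - 147/2 + (¼)*196) = 14*(¾ - 147/2 + 49) = 14*(-95/4) = -665/2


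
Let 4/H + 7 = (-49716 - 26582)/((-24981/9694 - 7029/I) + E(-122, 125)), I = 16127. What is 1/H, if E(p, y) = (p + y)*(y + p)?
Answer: -11934610418827/3744034116 ≈ -3187.6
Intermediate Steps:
E(p, y) = (p + y)² (E(p, y) = (p + y)*(p + y) = (p + y)²)
H = -3744034116/11934610418827 (H = 4/(-7 + (-49716 - 26582)/((-24981/9694 - 7029/16127) + (-122 + 125)²)) = 4/(-7 - 76298/((-24981*1/9694 - 7029*1/16127) + 3²)) = 4/(-7 - 76298/((-24981/9694 - 7029/16127) + 9)) = 4/(-7 - 76298/(-471007713/156335138 + 9)) = 4/(-7 - 76298/936008529/156335138) = 4/(-7 - 76298*156335138/936008529) = 4/(-7 - 11928058359124/936008529) = 4/(-11934610418827/936008529) = 4*(-936008529/11934610418827) = -3744034116/11934610418827 ≈ -0.00031371)
1/H = 1/(-3744034116/11934610418827) = -11934610418827/3744034116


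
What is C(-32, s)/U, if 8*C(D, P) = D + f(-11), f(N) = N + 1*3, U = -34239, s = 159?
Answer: 5/34239 ≈ 0.00014603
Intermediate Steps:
f(N) = 3 + N (f(N) = N + 3 = 3 + N)
C(D, P) = -1 + D/8 (C(D, P) = (D + (3 - 11))/8 = (D - 8)/8 = (-8 + D)/8 = -1 + D/8)
C(-32, s)/U = (-1 + (⅛)*(-32))/(-34239) = (-1 - 4)*(-1/34239) = -5*(-1/34239) = 5/34239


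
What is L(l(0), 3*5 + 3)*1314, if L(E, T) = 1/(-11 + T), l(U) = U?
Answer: 1314/7 ≈ 187.71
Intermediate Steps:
L(l(0), 3*5 + 3)*1314 = 1314/(-11 + (3*5 + 3)) = 1314/(-11 + (15 + 3)) = 1314/(-11 + 18) = 1314/7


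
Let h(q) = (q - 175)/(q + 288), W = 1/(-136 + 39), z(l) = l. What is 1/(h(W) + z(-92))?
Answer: -27935/2586996 ≈ -0.010798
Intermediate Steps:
W = -1/97 (W = 1/(-97) = -1/97 ≈ -0.010309)
h(q) = (-175 + q)/(288 + q)
1/(h(W) + z(-92)) = 1/((-175 - 1/97)/(288 - 1/97) - 92) = 1/(-16976/97/(27935/97) - 92) = 1/((97/27935)*(-16976/97) - 92) = 1/(-16976/27935 - 92) = 1/(-2586996/27935) = -27935/2586996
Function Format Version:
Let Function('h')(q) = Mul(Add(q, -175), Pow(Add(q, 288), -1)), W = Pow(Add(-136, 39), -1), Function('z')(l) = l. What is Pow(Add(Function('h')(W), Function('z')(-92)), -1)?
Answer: Rational(-27935, 2586996) ≈ -0.010798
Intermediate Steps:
W = Rational(-1, 97) (W = Pow(-97, -1) = Rational(-1, 97) ≈ -0.010309)
Function('h')(q) = Mul(Pow(Add(288, q), -1), Add(-175, q)) (Function('h')(q) = Mul(Add(-175, q), Pow(Add(288, q), -1)) = Mul(Pow(Add(288, q), -1), Add(-175, q)))
Pow(Add(Function('h')(W), Function('z')(-92)), -1) = Pow(Add(Mul(Pow(Add(288, Rational(-1, 97)), -1), Add(-175, Rational(-1, 97))), -92), -1) = Pow(Add(Mul(Pow(Rational(27935, 97), -1), Rational(-16976, 97)), -92), -1) = Pow(Add(Mul(Rational(97, 27935), Rational(-16976, 97)), -92), -1) = Pow(Add(Rational(-16976, 27935), -92), -1) = Pow(Rational(-2586996, 27935), -1) = Rational(-27935, 2586996)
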